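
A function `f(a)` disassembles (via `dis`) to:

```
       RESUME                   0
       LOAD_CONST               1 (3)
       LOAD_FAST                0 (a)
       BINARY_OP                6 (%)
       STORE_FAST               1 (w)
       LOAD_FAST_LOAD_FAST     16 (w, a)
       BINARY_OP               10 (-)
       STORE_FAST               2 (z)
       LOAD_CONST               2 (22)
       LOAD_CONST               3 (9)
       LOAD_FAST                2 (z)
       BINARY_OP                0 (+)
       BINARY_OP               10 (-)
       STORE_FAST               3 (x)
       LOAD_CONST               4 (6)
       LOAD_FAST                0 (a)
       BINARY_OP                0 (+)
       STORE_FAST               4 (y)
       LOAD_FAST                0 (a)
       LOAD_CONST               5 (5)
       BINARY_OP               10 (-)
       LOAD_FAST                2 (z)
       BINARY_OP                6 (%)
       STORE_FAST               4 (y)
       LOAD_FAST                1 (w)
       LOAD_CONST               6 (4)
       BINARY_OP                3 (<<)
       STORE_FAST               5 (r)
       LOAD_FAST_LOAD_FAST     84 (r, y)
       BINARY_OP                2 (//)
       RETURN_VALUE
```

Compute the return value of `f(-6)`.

-48

LOAD_CONST → push 3. Stack: [3]
LOAD_FAST a → push -6. Stack: [3, -6]
BINARY_OP % → 3 % -6 = -3. Stack: [-3]
STORE_FAST w → w=-3. Stack: []
LOAD_FAST_LOAD_FAST w,a → push -3,-6. Stack: [-3, -6]
BINARY_OP - → -3 - -6 = 3. Stack: [3]
STORE_FAST z → z=3. Stack: []
LOAD_CONST → push 22. Stack: [22]
LOAD_CONST → push 9. Stack: [22, 9]
LOAD_FAST z → push 3. Stack: [22, 9, 3]
BINARY_OP + → 9 + 3 = 12. Stack: [22, 12]
BINARY_OP - → 22 - 12 = 10. Stack: [10]
STORE_FAST x → x=10. Stack: []
LOAD_CONST → push 6. Stack: [6]
LOAD_FAST a → push -6. Stack: [6, -6]
BINARY_OP + → 6 + -6 = 0. Stack: [0]
STORE_FAST y → y=0. Stack: []
LOAD_FAST a → push -6. Stack: [-6]
LOAD_CONST → push 5. Stack: [-6, 5]
BINARY_OP - → -6 - 5 = -11. Stack: [-11]
LOAD_FAST z → push 3. Stack: [-11, 3]
BINARY_OP % → -11 % 3 = 1. Stack: [1]
STORE_FAST y → y=1. Stack: []
LOAD_FAST w → push -3. Stack: [-3]
LOAD_CONST → push 4. Stack: [-3, 4]
BINARY_OP << → -3 << 4 = -48. Stack: [-48]
STORE_FAST r → r=-48. Stack: []
LOAD_FAST_LOAD_FAST r,y → push -48,1. Stack: [-48, 1]
BINARY_OP // → -48 // 1 = -48. Stack: [-48]
RETURN_VALUE → return -48.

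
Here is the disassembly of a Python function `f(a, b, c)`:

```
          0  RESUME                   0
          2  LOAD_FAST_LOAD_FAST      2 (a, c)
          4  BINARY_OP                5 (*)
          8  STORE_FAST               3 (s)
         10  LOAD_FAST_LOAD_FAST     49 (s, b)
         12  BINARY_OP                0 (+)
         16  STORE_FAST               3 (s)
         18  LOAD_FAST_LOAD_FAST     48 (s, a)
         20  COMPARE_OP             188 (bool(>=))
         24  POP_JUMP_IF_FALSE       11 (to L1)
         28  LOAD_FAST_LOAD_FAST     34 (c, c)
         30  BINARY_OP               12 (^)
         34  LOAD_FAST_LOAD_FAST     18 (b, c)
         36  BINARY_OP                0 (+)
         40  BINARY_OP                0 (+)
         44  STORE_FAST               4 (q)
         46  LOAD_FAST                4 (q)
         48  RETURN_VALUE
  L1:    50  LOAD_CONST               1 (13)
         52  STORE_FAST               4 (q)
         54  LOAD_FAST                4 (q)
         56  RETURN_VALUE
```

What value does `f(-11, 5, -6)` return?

LOAD_FAST_LOAD_FAST a,c → push -11,-6. Stack: [-11, -6]
BINARY_OP * → -11 * -6 = 66. Stack: [66]
STORE_FAST s → s=66. Stack: []
LOAD_FAST_LOAD_FAST s,b → push 66,5. Stack: [66, 5]
BINARY_OP + → 66 + 5 = 71. Stack: [71]
STORE_FAST s → s=71. Stack: []
LOAD_FAST_LOAD_FAST s,a → push 71,-11. Stack: [71, -11]
COMPARE_OP bool(>=) → 71 vs -11 = True. Stack: [True]
POP_JUMP_IF_FALSE → pop True; no jump. Stack: []
LOAD_FAST_LOAD_FAST c,c → push -6,-6. Stack: [-6, -6]
BINARY_OP ^ → -6 ^ -6 = 0. Stack: [0]
LOAD_FAST_LOAD_FAST b,c → push 5,-6. Stack: [0, 5, -6]
BINARY_OP + → 5 + -6 = -1. Stack: [0, -1]
BINARY_OP + → 0 + -1 = -1. Stack: [-1]
STORE_FAST q → q=-1. Stack: []
LOAD_FAST q → push -1. Stack: [-1]
RETURN_VALUE → return -1.

-1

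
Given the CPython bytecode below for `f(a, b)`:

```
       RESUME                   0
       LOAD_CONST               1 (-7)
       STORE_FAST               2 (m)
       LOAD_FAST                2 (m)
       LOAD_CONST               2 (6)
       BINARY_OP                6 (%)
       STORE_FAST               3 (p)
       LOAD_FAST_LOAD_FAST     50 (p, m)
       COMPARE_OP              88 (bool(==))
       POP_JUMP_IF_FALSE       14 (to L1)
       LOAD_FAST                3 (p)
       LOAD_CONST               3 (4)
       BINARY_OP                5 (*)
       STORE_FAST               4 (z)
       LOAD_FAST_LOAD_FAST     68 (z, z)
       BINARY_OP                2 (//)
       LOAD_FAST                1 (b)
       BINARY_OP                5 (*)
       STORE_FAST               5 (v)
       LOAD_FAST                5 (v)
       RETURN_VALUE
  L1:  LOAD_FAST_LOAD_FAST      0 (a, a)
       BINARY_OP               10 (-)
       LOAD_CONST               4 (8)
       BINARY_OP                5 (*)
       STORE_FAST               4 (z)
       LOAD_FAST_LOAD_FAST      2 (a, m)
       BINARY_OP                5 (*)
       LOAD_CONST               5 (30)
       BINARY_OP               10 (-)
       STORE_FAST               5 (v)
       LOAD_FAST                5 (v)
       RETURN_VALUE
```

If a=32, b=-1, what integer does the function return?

LOAD_CONST → push -7. Stack: [-7]
STORE_FAST m → m=-7. Stack: []
LOAD_FAST m → push -7. Stack: [-7]
LOAD_CONST → push 6. Stack: [-7, 6]
BINARY_OP % → -7 % 6 = 5. Stack: [5]
STORE_FAST p → p=5. Stack: []
LOAD_FAST_LOAD_FAST p,m → push 5,-7. Stack: [5, -7]
COMPARE_OP bool(==) → 5 vs -7 = False. Stack: [False]
POP_JUMP_IF_FALSE → pop False; jump. Stack: []
LOAD_FAST_LOAD_FAST a,a → push 32,32. Stack: [32, 32]
BINARY_OP - → 32 - 32 = 0. Stack: [0]
LOAD_CONST → push 8. Stack: [0, 8]
BINARY_OP * → 0 * 8 = 0. Stack: [0]
STORE_FAST z → z=0. Stack: []
LOAD_FAST_LOAD_FAST a,m → push 32,-7. Stack: [32, -7]
BINARY_OP * → 32 * -7 = -224. Stack: [-224]
LOAD_CONST → push 30. Stack: [-224, 30]
BINARY_OP - → -224 - 30 = -254. Stack: [-254]
STORE_FAST v → v=-254. Stack: []
LOAD_FAST v → push -254. Stack: [-254]
RETURN_VALUE → return -254.

-254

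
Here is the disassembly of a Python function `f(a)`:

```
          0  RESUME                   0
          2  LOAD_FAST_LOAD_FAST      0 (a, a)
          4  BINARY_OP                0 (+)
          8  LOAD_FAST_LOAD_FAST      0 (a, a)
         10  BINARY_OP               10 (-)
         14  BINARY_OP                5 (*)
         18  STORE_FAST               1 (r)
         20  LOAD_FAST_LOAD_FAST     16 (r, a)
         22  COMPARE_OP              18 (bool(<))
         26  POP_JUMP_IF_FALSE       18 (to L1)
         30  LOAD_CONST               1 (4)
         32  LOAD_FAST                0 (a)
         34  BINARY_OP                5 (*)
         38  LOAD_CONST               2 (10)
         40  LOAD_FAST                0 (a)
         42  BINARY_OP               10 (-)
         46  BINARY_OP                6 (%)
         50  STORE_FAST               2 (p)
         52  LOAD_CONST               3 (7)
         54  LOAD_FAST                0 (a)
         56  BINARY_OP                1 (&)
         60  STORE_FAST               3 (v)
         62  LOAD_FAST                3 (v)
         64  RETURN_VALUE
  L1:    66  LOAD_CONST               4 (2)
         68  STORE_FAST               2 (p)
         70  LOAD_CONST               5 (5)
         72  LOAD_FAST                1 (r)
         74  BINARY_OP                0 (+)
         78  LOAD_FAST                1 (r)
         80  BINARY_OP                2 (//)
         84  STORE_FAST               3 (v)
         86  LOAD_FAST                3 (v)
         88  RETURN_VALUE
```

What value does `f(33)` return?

1

LOAD_FAST_LOAD_FAST a,a → push 33,33. Stack: [33, 33]
BINARY_OP + → 33 + 33 = 66. Stack: [66]
LOAD_FAST_LOAD_FAST a,a → push 33,33. Stack: [66, 33, 33]
BINARY_OP - → 33 - 33 = 0. Stack: [66, 0]
BINARY_OP * → 66 * 0 = 0. Stack: [0]
STORE_FAST r → r=0. Stack: []
LOAD_FAST_LOAD_FAST r,a → push 0,33. Stack: [0, 33]
COMPARE_OP bool(<) → 0 vs 33 = True. Stack: [True]
POP_JUMP_IF_FALSE → pop True; no jump. Stack: []
LOAD_CONST → push 4. Stack: [4]
LOAD_FAST a → push 33. Stack: [4, 33]
BINARY_OP * → 4 * 33 = 132. Stack: [132]
LOAD_CONST → push 10. Stack: [132, 10]
LOAD_FAST a → push 33. Stack: [132, 10, 33]
BINARY_OP - → 10 - 33 = -23. Stack: [132, -23]
BINARY_OP % → 132 % -23 = -6. Stack: [-6]
STORE_FAST p → p=-6. Stack: []
LOAD_CONST → push 7. Stack: [7]
LOAD_FAST a → push 33. Stack: [7, 33]
BINARY_OP & → 7 & 33 = 1. Stack: [1]
STORE_FAST v → v=1. Stack: []
LOAD_FAST v → push 1. Stack: [1]
RETURN_VALUE → return 1.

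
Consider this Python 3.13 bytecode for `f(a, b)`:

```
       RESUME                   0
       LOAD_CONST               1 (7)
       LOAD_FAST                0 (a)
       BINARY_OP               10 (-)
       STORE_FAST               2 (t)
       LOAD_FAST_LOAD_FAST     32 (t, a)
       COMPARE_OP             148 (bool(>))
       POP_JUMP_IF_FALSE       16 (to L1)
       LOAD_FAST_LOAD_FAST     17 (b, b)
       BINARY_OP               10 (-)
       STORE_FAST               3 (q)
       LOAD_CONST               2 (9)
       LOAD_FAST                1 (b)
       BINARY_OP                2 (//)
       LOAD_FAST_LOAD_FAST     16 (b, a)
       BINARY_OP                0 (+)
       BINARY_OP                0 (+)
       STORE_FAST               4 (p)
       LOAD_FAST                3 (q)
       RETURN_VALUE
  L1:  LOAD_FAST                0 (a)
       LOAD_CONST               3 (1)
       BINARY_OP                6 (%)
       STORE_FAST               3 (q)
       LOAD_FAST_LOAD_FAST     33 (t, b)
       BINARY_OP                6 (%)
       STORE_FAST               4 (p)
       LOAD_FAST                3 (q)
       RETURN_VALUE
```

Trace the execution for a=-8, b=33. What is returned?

0

LOAD_CONST → push 7. Stack: [7]
LOAD_FAST a → push -8. Stack: [7, -8]
BINARY_OP - → 7 - -8 = 15. Stack: [15]
STORE_FAST t → t=15. Stack: []
LOAD_FAST_LOAD_FAST t,a → push 15,-8. Stack: [15, -8]
COMPARE_OP bool(>) → 15 vs -8 = True. Stack: [True]
POP_JUMP_IF_FALSE → pop True; no jump. Stack: []
LOAD_FAST_LOAD_FAST b,b → push 33,33. Stack: [33, 33]
BINARY_OP - → 33 - 33 = 0. Stack: [0]
STORE_FAST q → q=0. Stack: []
LOAD_CONST → push 9. Stack: [9]
LOAD_FAST b → push 33. Stack: [9, 33]
BINARY_OP // → 9 // 33 = 0. Stack: [0]
LOAD_FAST_LOAD_FAST b,a → push 33,-8. Stack: [0, 33, -8]
BINARY_OP + → 33 + -8 = 25. Stack: [0, 25]
BINARY_OP + → 0 + 25 = 25. Stack: [25]
STORE_FAST p → p=25. Stack: []
LOAD_FAST q → push 0. Stack: [0]
RETURN_VALUE → return 0.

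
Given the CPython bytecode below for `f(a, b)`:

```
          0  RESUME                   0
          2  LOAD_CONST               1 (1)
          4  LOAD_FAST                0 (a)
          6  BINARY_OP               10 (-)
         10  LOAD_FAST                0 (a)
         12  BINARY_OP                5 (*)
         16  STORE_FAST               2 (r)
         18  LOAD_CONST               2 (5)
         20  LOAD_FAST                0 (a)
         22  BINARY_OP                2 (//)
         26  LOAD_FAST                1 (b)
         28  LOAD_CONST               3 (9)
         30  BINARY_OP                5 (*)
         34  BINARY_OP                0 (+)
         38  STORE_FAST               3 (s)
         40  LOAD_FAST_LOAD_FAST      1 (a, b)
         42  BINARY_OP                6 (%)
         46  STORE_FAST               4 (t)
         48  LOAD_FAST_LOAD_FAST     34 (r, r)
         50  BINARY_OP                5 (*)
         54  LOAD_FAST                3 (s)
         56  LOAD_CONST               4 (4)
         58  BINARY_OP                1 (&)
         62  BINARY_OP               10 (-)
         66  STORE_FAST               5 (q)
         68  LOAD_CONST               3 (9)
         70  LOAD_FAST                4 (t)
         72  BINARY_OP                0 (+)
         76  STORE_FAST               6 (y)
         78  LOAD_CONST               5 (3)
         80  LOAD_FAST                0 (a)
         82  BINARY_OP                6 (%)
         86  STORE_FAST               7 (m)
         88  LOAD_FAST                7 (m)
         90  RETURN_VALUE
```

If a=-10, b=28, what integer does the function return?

LOAD_CONST → push 1. Stack: [1]
LOAD_FAST a → push -10. Stack: [1, -10]
BINARY_OP - → 1 - -10 = 11. Stack: [11]
LOAD_FAST a → push -10. Stack: [11, -10]
BINARY_OP * → 11 * -10 = -110. Stack: [-110]
STORE_FAST r → r=-110. Stack: []
LOAD_CONST → push 5. Stack: [5]
LOAD_FAST a → push -10. Stack: [5, -10]
BINARY_OP // → 5 // -10 = -1. Stack: [-1]
LOAD_FAST b → push 28. Stack: [-1, 28]
LOAD_CONST → push 9. Stack: [-1, 28, 9]
BINARY_OP * → 28 * 9 = 252. Stack: [-1, 252]
BINARY_OP + → -1 + 252 = 251. Stack: [251]
STORE_FAST s → s=251. Stack: []
LOAD_FAST_LOAD_FAST a,b → push -10,28. Stack: [-10, 28]
BINARY_OP % → -10 % 28 = 18. Stack: [18]
STORE_FAST t → t=18. Stack: []
LOAD_FAST_LOAD_FAST r,r → push -110,-110. Stack: [-110, -110]
BINARY_OP * → -110 * -110 = 12100. Stack: [12100]
LOAD_FAST s → push 251. Stack: [12100, 251]
LOAD_CONST → push 4. Stack: [12100, 251, 4]
BINARY_OP & → 251 & 4 = 0. Stack: [12100, 0]
BINARY_OP - → 12100 - 0 = 12100. Stack: [12100]
STORE_FAST q → q=12100. Stack: []
LOAD_CONST → push 9. Stack: [9]
LOAD_FAST t → push 18. Stack: [9, 18]
BINARY_OP + → 9 + 18 = 27. Stack: [27]
STORE_FAST y → y=27. Stack: []
LOAD_CONST → push 3. Stack: [3]
LOAD_FAST a → push -10. Stack: [3, -10]
BINARY_OP % → 3 % -10 = -7. Stack: [-7]
STORE_FAST m → m=-7. Stack: []
LOAD_FAST m → push -7. Stack: [-7]
RETURN_VALUE → return -7.

-7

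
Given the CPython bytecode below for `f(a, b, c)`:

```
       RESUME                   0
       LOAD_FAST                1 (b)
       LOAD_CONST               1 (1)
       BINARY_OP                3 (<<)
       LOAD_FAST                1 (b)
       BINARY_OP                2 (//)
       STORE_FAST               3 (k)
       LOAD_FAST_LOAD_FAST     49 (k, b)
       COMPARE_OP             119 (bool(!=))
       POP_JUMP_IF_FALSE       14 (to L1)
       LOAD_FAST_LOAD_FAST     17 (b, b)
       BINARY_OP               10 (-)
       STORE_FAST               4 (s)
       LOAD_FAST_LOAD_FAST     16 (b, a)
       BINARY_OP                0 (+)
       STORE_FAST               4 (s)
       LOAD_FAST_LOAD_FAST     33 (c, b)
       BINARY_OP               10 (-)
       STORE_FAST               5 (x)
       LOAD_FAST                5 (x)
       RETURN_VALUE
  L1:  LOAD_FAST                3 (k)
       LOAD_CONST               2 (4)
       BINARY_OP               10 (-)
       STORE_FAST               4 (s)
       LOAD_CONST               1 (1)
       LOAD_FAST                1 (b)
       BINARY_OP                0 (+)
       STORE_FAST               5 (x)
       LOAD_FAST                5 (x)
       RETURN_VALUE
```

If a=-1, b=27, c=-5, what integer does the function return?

-32

LOAD_FAST b → push 27. Stack: [27]
LOAD_CONST → push 1. Stack: [27, 1]
BINARY_OP << → 27 << 1 = 54. Stack: [54]
LOAD_FAST b → push 27. Stack: [54, 27]
BINARY_OP // → 54 // 27 = 2. Stack: [2]
STORE_FAST k → k=2. Stack: []
LOAD_FAST_LOAD_FAST k,b → push 2,27. Stack: [2, 27]
COMPARE_OP bool(!=) → 2 vs 27 = True. Stack: [True]
POP_JUMP_IF_FALSE → pop True; no jump. Stack: []
LOAD_FAST_LOAD_FAST b,b → push 27,27. Stack: [27, 27]
BINARY_OP - → 27 - 27 = 0. Stack: [0]
STORE_FAST s → s=0. Stack: []
LOAD_FAST_LOAD_FAST b,a → push 27,-1. Stack: [27, -1]
BINARY_OP + → 27 + -1 = 26. Stack: [26]
STORE_FAST s → s=26. Stack: []
LOAD_FAST_LOAD_FAST c,b → push -5,27. Stack: [-5, 27]
BINARY_OP - → -5 - 27 = -32. Stack: [-32]
STORE_FAST x → x=-32. Stack: []
LOAD_FAST x → push -32. Stack: [-32]
RETURN_VALUE → return -32.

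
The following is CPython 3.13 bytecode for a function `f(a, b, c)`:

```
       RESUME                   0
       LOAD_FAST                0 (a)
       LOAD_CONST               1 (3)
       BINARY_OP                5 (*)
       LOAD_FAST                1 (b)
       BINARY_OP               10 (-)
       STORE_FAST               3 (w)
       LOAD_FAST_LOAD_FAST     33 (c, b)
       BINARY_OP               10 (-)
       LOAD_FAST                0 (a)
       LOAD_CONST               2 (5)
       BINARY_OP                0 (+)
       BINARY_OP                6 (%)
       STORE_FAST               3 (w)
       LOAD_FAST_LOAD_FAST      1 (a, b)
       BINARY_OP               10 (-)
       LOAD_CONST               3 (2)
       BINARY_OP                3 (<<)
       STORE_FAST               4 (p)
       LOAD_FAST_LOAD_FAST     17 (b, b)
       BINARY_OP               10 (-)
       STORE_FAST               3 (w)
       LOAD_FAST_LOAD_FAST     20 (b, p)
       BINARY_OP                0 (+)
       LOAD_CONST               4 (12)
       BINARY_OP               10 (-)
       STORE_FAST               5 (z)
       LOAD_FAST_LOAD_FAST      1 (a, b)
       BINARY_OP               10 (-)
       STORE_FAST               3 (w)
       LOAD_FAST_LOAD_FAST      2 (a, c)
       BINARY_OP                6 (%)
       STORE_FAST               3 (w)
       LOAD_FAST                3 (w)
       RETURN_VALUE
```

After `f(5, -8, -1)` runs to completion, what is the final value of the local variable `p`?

LOAD_FAST a → push 5. Stack: [5]
LOAD_CONST → push 3. Stack: [5, 3]
BINARY_OP * → 5 * 3 = 15. Stack: [15]
LOAD_FAST b → push -8. Stack: [15, -8]
BINARY_OP - → 15 - -8 = 23. Stack: [23]
STORE_FAST w → w=23. Stack: []
LOAD_FAST_LOAD_FAST c,b → push -1,-8. Stack: [-1, -8]
BINARY_OP - → -1 - -8 = 7. Stack: [7]
LOAD_FAST a → push 5. Stack: [7, 5]
LOAD_CONST → push 5. Stack: [7, 5, 5]
BINARY_OP + → 5 + 5 = 10. Stack: [7, 10]
BINARY_OP % → 7 % 10 = 7. Stack: [7]
STORE_FAST w → w=7. Stack: []
LOAD_FAST_LOAD_FAST a,b → push 5,-8. Stack: [5, -8]
BINARY_OP - → 5 - -8 = 13. Stack: [13]
LOAD_CONST → push 2. Stack: [13, 2]
BINARY_OP << → 13 << 2 = 52. Stack: [52]
STORE_FAST p → p=52. Stack: []
LOAD_FAST_LOAD_FAST b,b → push -8,-8. Stack: [-8, -8]
BINARY_OP - → -8 - -8 = 0. Stack: [0]
STORE_FAST w → w=0. Stack: []
LOAD_FAST_LOAD_FAST b,p → push -8,52. Stack: [-8, 52]
BINARY_OP + → -8 + 52 = 44. Stack: [44]
LOAD_CONST → push 12. Stack: [44, 12]
BINARY_OP - → 44 - 12 = 32. Stack: [32]
STORE_FAST z → z=32. Stack: []
LOAD_FAST_LOAD_FAST a,b → push 5,-8. Stack: [5, -8]
BINARY_OP - → 5 - -8 = 13. Stack: [13]
STORE_FAST w → w=13. Stack: []
LOAD_FAST_LOAD_FAST a,c → push 5,-1. Stack: [5, -1]
BINARY_OP % → 5 % -1 = 0. Stack: [0]
STORE_FAST w → w=0. Stack: []
LOAD_FAST w → push 0. Stack: [0]
RETURN_VALUE → return 0.

52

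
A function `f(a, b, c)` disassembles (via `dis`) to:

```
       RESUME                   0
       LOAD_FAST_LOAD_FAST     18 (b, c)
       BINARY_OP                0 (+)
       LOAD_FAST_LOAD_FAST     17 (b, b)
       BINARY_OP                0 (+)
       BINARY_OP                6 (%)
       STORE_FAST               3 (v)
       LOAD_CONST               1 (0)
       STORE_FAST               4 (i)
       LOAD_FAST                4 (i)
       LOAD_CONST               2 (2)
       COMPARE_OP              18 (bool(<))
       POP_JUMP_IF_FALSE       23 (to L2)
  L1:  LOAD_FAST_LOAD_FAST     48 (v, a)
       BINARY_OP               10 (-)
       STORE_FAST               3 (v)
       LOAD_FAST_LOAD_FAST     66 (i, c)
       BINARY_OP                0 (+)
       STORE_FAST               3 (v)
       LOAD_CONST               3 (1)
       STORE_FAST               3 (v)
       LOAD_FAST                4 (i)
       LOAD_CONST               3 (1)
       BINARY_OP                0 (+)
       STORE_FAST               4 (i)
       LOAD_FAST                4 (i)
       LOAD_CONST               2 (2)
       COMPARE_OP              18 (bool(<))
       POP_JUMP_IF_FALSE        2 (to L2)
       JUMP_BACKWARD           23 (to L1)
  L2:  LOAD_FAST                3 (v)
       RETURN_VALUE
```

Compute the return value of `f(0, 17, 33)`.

1

LOAD_FAST_LOAD_FAST b,c → push 17,33. Stack: [17, 33]
BINARY_OP + → 17 + 33 = 50. Stack: [50]
LOAD_FAST_LOAD_FAST b,b → push 17,17. Stack: [50, 17, 17]
BINARY_OP + → 17 + 17 = 34. Stack: [50, 34]
BINARY_OP % → 50 % 34 = 16. Stack: [16]
STORE_FAST v → v=16. Stack: []
LOAD_CONST → push 0. Stack: [0]
STORE_FAST i → i=0. Stack: []
LOAD_FAST i → push 0. Stack: [0]
LOAD_CONST → push 2. Stack: [0, 2]
COMPARE_OP bool(<) → 0 vs 2 = True. Stack: [True]
POP_JUMP_IF_FALSE → pop True; no jump. Stack: []
LOAD_FAST_LOAD_FAST v,a → push 16,0. Stack: [16, 0]
BINARY_OP - → 16 - 0 = 16. Stack: [16]
STORE_FAST v → v=16. Stack: []
LOAD_FAST_LOAD_FAST i,c → push 0,33. Stack: [0, 33]
BINARY_OP + → 0 + 33 = 33. Stack: [33]
STORE_FAST v → v=33. Stack: []
LOAD_CONST → push 1. Stack: [1]
STORE_FAST v → v=1. Stack: []
LOAD_FAST i → push 0. Stack: [0]
LOAD_CONST → push 1. Stack: [0, 1]
BINARY_OP + → 0 + 1 = 1. Stack: [1]
STORE_FAST i → i=1. Stack: []
LOAD_FAST i → push 1. Stack: [1]
LOAD_CONST → push 2. Stack: [1, 2]
COMPARE_OP bool(<) → 1 vs 2 = True. Stack: [True]
POP_JUMP_IF_FALSE → pop True; no jump. Stack: []
LOAD_FAST_LOAD_FAST v,a → push 1,0. Stack: [1, 0]
BINARY_OP - → 1 - 0 = 1. Stack: [1]
STORE_FAST v → v=1. Stack: []
LOAD_FAST_LOAD_FAST i,c → push 1,33. Stack: [1, 33]
BINARY_OP + → 1 + 33 = 34. Stack: [34]
STORE_FAST v → v=34. Stack: []
LOAD_CONST → push 1. Stack: [1]
STORE_FAST v → v=1. Stack: []
LOAD_FAST i → push 1. Stack: [1]
LOAD_CONST → push 1. Stack: [1, 1]
BINARY_OP + → 1 + 1 = 2. Stack: [2]
STORE_FAST i → i=2. Stack: []
LOAD_FAST i → push 2. Stack: [2]
LOAD_CONST → push 2. Stack: [2, 2]
COMPARE_OP bool(<) → 2 vs 2 = False. Stack: [False]
POP_JUMP_IF_FALSE → pop False; jump. Stack: []
LOAD_FAST v → push 1. Stack: [1]
RETURN_VALUE → return 1.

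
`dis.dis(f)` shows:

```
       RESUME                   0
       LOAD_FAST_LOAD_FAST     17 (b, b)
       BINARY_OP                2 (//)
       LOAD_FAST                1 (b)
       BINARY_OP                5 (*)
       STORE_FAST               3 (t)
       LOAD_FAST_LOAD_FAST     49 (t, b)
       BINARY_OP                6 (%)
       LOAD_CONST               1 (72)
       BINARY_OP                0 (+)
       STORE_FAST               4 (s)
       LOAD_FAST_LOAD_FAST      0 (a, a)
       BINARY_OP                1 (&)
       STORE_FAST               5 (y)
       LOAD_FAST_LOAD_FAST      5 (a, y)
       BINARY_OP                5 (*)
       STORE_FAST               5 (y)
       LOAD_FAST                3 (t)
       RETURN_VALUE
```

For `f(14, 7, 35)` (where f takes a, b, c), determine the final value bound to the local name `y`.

LOAD_FAST_LOAD_FAST b,b → push 7,7. Stack: [7, 7]
BINARY_OP // → 7 // 7 = 1. Stack: [1]
LOAD_FAST b → push 7. Stack: [1, 7]
BINARY_OP * → 1 * 7 = 7. Stack: [7]
STORE_FAST t → t=7. Stack: []
LOAD_FAST_LOAD_FAST t,b → push 7,7. Stack: [7, 7]
BINARY_OP % → 7 % 7 = 0. Stack: [0]
LOAD_CONST → push 72. Stack: [0, 72]
BINARY_OP + → 0 + 72 = 72. Stack: [72]
STORE_FAST s → s=72. Stack: []
LOAD_FAST_LOAD_FAST a,a → push 14,14. Stack: [14, 14]
BINARY_OP & → 14 & 14 = 14. Stack: [14]
STORE_FAST y → y=14. Stack: []
LOAD_FAST_LOAD_FAST a,y → push 14,14. Stack: [14, 14]
BINARY_OP * → 14 * 14 = 196. Stack: [196]
STORE_FAST y → y=196. Stack: []
LOAD_FAST t → push 7. Stack: [7]
RETURN_VALUE → return 7.

196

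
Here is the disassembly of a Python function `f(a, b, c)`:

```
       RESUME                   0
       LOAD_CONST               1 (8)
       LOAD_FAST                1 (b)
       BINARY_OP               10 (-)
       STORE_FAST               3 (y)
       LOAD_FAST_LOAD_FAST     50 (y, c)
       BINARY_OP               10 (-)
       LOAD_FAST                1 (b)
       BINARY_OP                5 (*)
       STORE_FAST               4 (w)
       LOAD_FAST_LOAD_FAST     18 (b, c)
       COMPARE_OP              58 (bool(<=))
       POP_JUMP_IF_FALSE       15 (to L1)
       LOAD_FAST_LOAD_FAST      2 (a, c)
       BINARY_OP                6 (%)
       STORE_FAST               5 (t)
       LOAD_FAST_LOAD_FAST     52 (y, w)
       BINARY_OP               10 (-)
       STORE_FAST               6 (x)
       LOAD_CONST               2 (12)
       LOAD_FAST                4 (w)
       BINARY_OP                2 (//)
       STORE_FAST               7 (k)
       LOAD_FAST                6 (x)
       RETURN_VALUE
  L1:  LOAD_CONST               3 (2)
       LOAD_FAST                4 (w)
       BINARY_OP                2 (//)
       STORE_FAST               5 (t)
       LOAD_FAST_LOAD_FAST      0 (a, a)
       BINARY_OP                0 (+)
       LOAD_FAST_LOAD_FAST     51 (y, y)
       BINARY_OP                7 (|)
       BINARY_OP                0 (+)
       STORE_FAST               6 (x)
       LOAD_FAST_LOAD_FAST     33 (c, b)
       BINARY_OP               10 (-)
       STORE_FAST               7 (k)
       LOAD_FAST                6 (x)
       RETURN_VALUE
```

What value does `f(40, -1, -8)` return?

89

LOAD_CONST → push 8. Stack: [8]
LOAD_FAST b → push -1. Stack: [8, -1]
BINARY_OP - → 8 - -1 = 9. Stack: [9]
STORE_FAST y → y=9. Stack: []
LOAD_FAST_LOAD_FAST y,c → push 9,-8. Stack: [9, -8]
BINARY_OP - → 9 - -8 = 17. Stack: [17]
LOAD_FAST b → push -1. Stack: [17, -1]
BINARY_OP * → 17 * -1 = -17. Stack: [-17]
STORE_FAST w → w=-17. Stack: []
LOAD_FAST_LOAD_FAST b,c → push -1,-8. Stack: [-1, -8]
COMPARE_OP bool(<=) → -1 vs -8 = False. Stack: [False]
POP_JUMP_IF_FALSE → pop False; jump. Stack: []
LOAD_CONST → push 2. Stack: [2]
LOAD_FAST w → push -17. Stack: [2, -17]
BINARY_OP // → 2 // -17 = -1. Stack: [-1]
STORE_FAST t → t=-1. Stack: []
LOAD_FAST_LOAD_FAST a,a → push 40,40. Stack: [40, 40]
BINARY_OP + → 40 + 40 = 80. Stack: [80]
LOAD_FAST_LOAD_FAST y,y → push 9,9. Stack: [80, 9, 9]
BINARY_OP | → 9 | 9 = 9. Stack: [80, 9]
BINARY_OP + → 80 + 9 = 89. Stack: [89]
STORE_FAST x → x=89. Stack: []
LOAD_FAST_LOAD_FAST c,b → push -8,-1. Stack: [-8, -1]
BINARY_OP - → -8 - -1 = -7. Stack: [-7]
STORE_FAST k → k=-7. Stack: []
LOAD_FAST x → push 89. Stack: [89]
RETURN_VALUE → return 89.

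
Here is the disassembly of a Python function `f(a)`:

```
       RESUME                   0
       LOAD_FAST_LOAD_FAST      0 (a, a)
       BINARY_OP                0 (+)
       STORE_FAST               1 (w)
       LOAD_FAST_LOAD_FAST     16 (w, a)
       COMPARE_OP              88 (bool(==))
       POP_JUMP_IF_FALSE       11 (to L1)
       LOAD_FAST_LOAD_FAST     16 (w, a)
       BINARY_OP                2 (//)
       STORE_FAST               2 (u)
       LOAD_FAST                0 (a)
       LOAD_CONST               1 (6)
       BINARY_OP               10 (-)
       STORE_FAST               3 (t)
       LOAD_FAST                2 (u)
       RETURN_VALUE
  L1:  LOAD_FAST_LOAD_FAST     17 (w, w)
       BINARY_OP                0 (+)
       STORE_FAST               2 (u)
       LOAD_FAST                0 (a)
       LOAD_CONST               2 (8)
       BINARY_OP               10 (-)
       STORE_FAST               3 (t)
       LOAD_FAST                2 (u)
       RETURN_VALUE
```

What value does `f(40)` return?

LOAD_FAST_LOAD_FAST a,a → push 40,40. Stack: [40, 40]
BINARY_OP + → 40 + 40 = 80. Stack: [80]
STORE_FAST w → w=80. Stack: []
LOAD_FAST_LOAD_FAST w,a → push 80,40. Stack: [80, 40]
COMPARE_OP bool(==) → 80 vs 40 = False. Stack: [False]
POP_JUMP_IF_FALSE → pop False; jump. Stack: []
LOAD_FAST_LOAD_FAST w,w → push 80,80. Stack: [80, 80]
BINARY_OP + → 80 + 80 = 160. Stack: [160]
STORE_FAST u → u=160. Stack: []
LOAD_FAST a → push 40. Stack: [40]
LOAD_CONST → push 8. Stack: [40, 8]
BINARY_OP - → 40 - 8 = 32. Stack: [32]
STORE_FAST t → t=32. Stack: []
LOAD_FAST u → push 160. Stack: [160]
RETURN_VALUE → return 160.

160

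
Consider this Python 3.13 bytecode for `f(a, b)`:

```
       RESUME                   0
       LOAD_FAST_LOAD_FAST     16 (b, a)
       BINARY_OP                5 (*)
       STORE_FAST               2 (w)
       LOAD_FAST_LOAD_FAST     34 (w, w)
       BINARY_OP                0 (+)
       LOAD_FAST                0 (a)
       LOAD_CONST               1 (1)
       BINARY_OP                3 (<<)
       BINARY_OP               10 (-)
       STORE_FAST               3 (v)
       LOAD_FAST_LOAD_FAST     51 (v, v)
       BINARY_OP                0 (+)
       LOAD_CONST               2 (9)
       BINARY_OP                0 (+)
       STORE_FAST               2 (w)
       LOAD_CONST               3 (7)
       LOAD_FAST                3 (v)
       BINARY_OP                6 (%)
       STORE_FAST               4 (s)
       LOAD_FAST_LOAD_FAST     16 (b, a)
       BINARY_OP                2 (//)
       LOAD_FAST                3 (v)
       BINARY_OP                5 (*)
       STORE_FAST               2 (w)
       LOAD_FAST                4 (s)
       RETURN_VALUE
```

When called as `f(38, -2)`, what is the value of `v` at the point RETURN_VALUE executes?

-228

LOAD_FAST_LOAD_FAST b,a → push -2,38. Stack: [-2, 38]
BINARY_OP * → -2 * 38 = -76. Stack: [-76]
STORE_FAST w → w=-76. Stack: []
LOAD_FAST_LOAD_FAST w,w → push -76,-76. Stack: [-76, -76]
BINARY_OP + → -76 + -76 = -152. Stack: [-152]
LOAD_FAST a → push 38. Stack: [-152, 38]
LOAD_CONST → push 1. Stack: [-152, 38, 1]
BINARY_OP << → 38 << 1 = 76. Stack: [-152, 76]
BINARY_OP - → -152 - 76 = -228. Stack: [-228]
STORE_FAST v → v=-228. Stack: []
LOAD_FAST_LOAD_FAST v,v → push -228,-228. Stack: [-228, -228]
BINARY_OP + → -228 + -228 = -456. Stack: [-456]
LOAD_CONST → push 9. Stack: [-456, 9]
BINARY_OP + → -456 + 9 = -447. Stack: [-447]
STORE_FAST w → w=-447. Stack: []
LOAD_CONST → push 7. Stack: [7]
LOAD_FAST v → push -228. Stack: [7, -228]
BINARY_OP % → 7 % -228 = -221. Stack: [-221]
STORE_FAST s → s=-221. Stack: []
LOAD_FAST_LOAD_FAST b,a → push -2,38. Stack: [-2, 38]
BINARY_OP // → -2 // 38 = -1. Stack: [-1]
LOAD_FAST v → push -228. Stack: [-1, -228]
BINARY_OP * → -1 * -228 = 228. Stack: [228]
STORE_FAST w → w=228. Stack: []
LOAD_FAST s → push -221. Stack: [-221]
RETURN_VALUE → return -221.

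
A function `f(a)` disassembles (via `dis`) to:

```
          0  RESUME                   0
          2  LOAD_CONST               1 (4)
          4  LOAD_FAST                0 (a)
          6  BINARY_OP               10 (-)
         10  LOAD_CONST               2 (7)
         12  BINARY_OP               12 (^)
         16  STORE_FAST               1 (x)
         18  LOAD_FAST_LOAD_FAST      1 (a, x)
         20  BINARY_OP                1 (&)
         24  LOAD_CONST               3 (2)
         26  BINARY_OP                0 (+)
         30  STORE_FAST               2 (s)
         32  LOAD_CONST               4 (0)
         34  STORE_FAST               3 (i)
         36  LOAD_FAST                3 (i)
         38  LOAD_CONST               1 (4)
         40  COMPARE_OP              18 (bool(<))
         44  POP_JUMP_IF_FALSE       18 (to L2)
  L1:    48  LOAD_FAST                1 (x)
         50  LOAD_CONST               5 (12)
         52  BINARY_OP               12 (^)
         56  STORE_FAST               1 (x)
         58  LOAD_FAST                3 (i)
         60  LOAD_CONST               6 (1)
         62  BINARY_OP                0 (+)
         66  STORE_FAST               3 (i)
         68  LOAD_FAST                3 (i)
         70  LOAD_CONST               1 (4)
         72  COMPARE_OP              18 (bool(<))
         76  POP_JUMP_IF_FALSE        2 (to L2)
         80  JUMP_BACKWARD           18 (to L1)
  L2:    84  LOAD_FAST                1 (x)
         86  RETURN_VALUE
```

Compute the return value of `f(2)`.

LOAD_CONST → push 4. Stack: [4]
LOAD_FAST a → push 2. Stack: [4, 2]
BINARY_OP - → 4 - 2 = 2. Stack: [2]
LOAD_CONST → push 7. Stack: [2, 7]
BINARY_OP ^ → 2 ^ 7 = 5. Stack: [5]
STORE_FAST x → x=5. Stack: []
LOAD_FAST_LOAD_FAST a,x → push 2,5. Stack: [2, 5]
BINARY_OP & → 2 & 5 = 0. Stack: [0]
LOAD_CONST → push 2. Stack: [0, 2]
BINARY_OP + → 0 + 2 = 2. Stack: [2]
STORE_FAST s → s=2. Stack: []
LOAD_CONST → push 0. Stack: [0]
STORE_FAST i → i=0. Stack: []
LOAD_FAST i → push 0. Stack: [0]
LOAD_CONST → push 4. Stack: [0, 4]
COMPARE_OP bool(<) → 0 vs 4 = True. Stack: [True]
POP_JUMP_IF_FALSE → pop True; no jump. Stack: []
LOAD_FAST x → push 5. Stack: [5]
LOAD_CONST → push 12. Stack: [5, 12]
BINARY_OP ^ → 5 ^ 12 = 9. Stack: [9]
STORE_FAST x → x=9. Stack: []
LOAD_FAST i → push 0. Stack: [0]
LOAD_CONST → push 1. Stack: [0, 1]
BINARY_OP + → 0 + 1 = 1. Stack: [1]
STORE_FAST i → i=1. Stack: []
LOAD_FAST i → push 1. Stack: [1]
LOAD_CONST → push 4. Stack: [1, 4]
COMPARE_OP bool(<) → 1 vs 4 = True. Stack: [True]
POP_JUMP_IF_FALSE → pop True; no jump. Stack: []
LOAD_FAST x → push 9. Stack: [9]
LOAD_CONST → push 12. Stack: [9, 12]
BINARY_OP ^ → 9 ^ 12 = 5. Stack: [5]
STORE_FAST x → x=5. Stack: []
LOAD_FAST i → push 1. Stack: [1]
LOAD_CONST → push 1. Stack: [1, 1]
BINARY_OP + → 1 + 1 = 2. Stack: [2]
STORE_FAST i → i=2. Stack: []
LOAD_FAST i → push 2. Stack: [2]
LOAD_CONST → push 4. Stack: [2, 4]
COMPARE_OP bool(<) → 2 vs 4 = True. Stack: [True]
POP_JUMP_IF_FALSE → pop True; no jump. Stack: []
LOAD_FAST x → push 5. Stack: [5]
LOAD_CONST → push 12. Stack: [5, 12]
BINARY_OP ^ → 5 ^ 12 = 9. Stack: [9]
STORE_FAST x → x=9. Stack: []
LOAD_FAST i → push 2. Stack: [2]
LOAD_CONST → push 1. Stack: [2, 1]
BINARY_OP + → 2 + 1 = 3. Stack: [3]
STORE_FAST i → i=3. Stack: []
LOAD_FAST i → push 3. Stack: [3]
LOAD_CONST → push 4. Stack: [3, 4]
COMPARE_OP bool(<) → 3 vs 4 = True. Stack: [True]
POP_JUMP_IF_FALSE → pop True; no jump. Stack: []
LOAD_FAST x → push 9. Stack: [9]
LOAD_CONST → push 12. Stack: [9, 12]
BINARY_OP ^ → 9 ^ 12 = 5. Stack: [5]
STORE_FAST x → x=5. Stack: []
LOAD_FAST i → push 3. Stack: [3]
LOAD_CONST → push 1. Stack: [3, 1]
BINARY_OP + → 3 + 1 = 4. Stack: [4]
STORE_FAST i → i=4. Stack: []
LOAD_FAST i → push 4. Stack: [4]
LOAD_CONST → push 4. Stack: [4, 4]
COMPARE_OP bool(<) → 4 vs 4 = False. Stack: [False]
POP_JUMP_IF_FALSE → pop False; jump. Stack: []
LOAD_FAST x → push 5. Stack: [5]
RETURN_VALUE → return 5.

5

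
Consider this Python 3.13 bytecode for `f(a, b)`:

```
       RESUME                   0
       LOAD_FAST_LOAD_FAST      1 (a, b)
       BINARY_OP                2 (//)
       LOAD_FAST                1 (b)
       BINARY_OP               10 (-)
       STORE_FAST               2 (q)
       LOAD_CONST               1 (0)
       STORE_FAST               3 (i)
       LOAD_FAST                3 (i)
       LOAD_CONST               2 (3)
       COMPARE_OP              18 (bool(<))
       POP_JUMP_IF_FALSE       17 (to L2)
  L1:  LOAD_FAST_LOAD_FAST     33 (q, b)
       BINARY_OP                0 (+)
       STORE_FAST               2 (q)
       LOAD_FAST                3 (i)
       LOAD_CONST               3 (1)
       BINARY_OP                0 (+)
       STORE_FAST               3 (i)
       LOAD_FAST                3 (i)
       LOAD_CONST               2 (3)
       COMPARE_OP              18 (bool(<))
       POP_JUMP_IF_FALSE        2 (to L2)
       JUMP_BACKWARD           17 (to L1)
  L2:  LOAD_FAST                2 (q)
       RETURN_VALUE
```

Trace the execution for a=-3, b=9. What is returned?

LOAD_FAST_LOAD_FAST a,b → push -3,9. Stack: [-3, 9]
BINARY_OP // → -3 // 9 = -1. Stack: [-1]
LOAD_FAST b → push 9. Stack: [-1, 9]
BINARY_OP - → -1 - 9 = -10. Stack: [-10]
STORE_FAST q → q=-10. Stack: []
LOAD_CONST → push 0. Stack: [0]
STORE_FAST i → i=0. Stack: []
LOAD_FAST i → push 0. Stack: [0]
LOAD_CONST → push 3. Stack: [0, 3]
COMPARE_OP bool(<) → 0 vs 3 = True. Stack: [True]
POP_JUMP_IF_FALSE → pop True; no jump. Stack: []
LOAD_FAST_LOAD_FAST q,b → push -10,9. Stack: [-10, 9]
BINARY_OP + → -10 + 9 = -1. Stack: [-1]
STORE_FAST q → q=-1. Stack: []
LOAD_FAST i → push 0. Stack: [0]
LOAD_CONST → push 1. Stack: [0, 1]
BINARY_OP + → 0 + 1 = 1. Stack: [1]
STORE_FAST i → i=1. Stack: []
LOAD_FAST i → push 1. Stack: [1]
LOAD_CONST → push 3. Stack: [1, 3]
COMPARE_OP bool(<) → 1 vs 3 = True. Stack: [True]
POP_JUMP_IF_FALSE → pop True; no jump. Stack: []
LOAD_FAST_LOAD_FAST q,b → push -1,9. Stack: [-1, 9]
BINARY_OP + → -1 + 9 = 8. Stack: [8]
STORE_FAST q → q=8. Stack: []
LOAD_FAST i → push 1. Stack: [1]
LOAD_CONST → push 1. Stack: [1, 1]
BINARY_OP + → 1 + 1 = 2. Stack: [2]
STORE_FAST i → i=2. Stack: []
LOAD_FAST i → push 2. Stack: [2]
LOAD_CONST → push 3. Stack: [2, 3]
COMPARE_OP bool(<) → 2 vs 3 = True. Stack: [True]
POP_JUMP_IF_FALSE → pop True; no jump. Stack: []
LOAD_FAST_LOAD_FAST q,b → push 8,9. Stack: [8, 9]
BINARY_OP + → 8 + 9 = 17. Stack: [17]
STORE_FAST q → q=17. Stack: []
LOAD_FAST i → push 2. Stack: [2]
LOAD_CONST → push 1. Stack: [2, 1]
BINARY_OP + → 2 + 1 = 3. Stack: [3]
STORE_FAST i → i=3. Stack: []
LOAD_FAST i → push 3. Stack: [3]
LOAD_CONST → push 3. Stack: [3, 3]
COMPARE_OP bool(<) → 3 vs 3 = False. Stack: [False]
POP_JUMP_IF_FALSE → pop False; jump. Stack: []
LOAD_FAST q → push 17. Stack: [17]
RETURN_VALUE → return 17.

17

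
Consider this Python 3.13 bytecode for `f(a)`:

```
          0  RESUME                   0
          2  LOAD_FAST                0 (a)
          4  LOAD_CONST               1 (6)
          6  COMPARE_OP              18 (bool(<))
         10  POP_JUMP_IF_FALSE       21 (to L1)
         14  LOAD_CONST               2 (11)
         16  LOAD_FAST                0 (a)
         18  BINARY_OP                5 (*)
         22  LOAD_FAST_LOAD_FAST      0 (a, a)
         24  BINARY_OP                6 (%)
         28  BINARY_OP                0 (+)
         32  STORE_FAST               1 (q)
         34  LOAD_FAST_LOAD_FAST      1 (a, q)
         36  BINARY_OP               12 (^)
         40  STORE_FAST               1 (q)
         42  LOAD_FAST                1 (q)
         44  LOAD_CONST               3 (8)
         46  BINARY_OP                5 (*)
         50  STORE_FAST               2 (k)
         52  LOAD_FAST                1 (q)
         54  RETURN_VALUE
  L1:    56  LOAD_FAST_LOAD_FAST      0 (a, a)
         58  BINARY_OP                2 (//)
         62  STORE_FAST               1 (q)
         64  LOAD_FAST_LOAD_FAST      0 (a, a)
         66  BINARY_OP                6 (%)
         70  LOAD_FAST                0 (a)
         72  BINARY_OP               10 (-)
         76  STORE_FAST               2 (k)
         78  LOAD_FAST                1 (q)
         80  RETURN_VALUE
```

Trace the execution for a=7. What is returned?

LOAD_FAST a → push 7. Stack: [7]
LOAD_CONST → push 6. Stack: [7, 6]
COMPARE_OP bool(<) → 7 vs 6 = False. Stack: [False]
POP_JUMP_IF_FALSE → pop False; jump. Stack: []
LOAD_FAST_LOAD_FAST a,a → push 7,7. Stack: [7, 7]
BINARY_OP // → 7 // 7 = 1. Stack: [1]
STORE_FAST q → q=1. Stack: []
LOAD_FAST_LOAD_FAST a,a → push 7,7. Stack: [7, 7]
BINARY_OP % → 7 % 7 = 0. Stack: [0]
LOAD_FAST a → push 7. Stack: [0, 7]
BINARY_OP - → 0 - 7 = -7. Stack: [-7]
STORE_FAST k → k=-7. Stack: []
LOAD_FAST q → push 1. Stack: [1]
RETURN_VALUE → return 1.

1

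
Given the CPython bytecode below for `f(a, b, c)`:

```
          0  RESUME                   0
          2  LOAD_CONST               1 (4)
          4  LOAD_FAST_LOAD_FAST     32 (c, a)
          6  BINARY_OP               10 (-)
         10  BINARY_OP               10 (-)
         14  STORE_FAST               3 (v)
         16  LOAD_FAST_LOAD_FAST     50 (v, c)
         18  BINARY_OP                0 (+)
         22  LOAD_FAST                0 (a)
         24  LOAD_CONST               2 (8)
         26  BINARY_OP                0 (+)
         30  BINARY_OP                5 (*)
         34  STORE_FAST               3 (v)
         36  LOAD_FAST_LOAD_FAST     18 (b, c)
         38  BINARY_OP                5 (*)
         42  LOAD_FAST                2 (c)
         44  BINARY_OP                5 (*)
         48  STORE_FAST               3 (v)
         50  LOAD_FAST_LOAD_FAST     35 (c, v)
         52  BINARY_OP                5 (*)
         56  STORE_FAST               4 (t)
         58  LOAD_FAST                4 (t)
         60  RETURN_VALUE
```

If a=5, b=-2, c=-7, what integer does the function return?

LOAD_CONST → push 4. Stack: [4]
LOAD_FAST_LOAD_FAST c,a → push -7,5. Stack: [4, -7, 5]
BINARY_OP - → -7 - 5 = -12. Stack: [4, -12]
BINARY_OP - → 4 - -12 = 16. Stack: [16]
STORE_FAST v → v=16. Stack: []
LOAD_FAST_LOAD_FAST v,c → push 16,-7. Stack: [16, -7]
BINARY_OP + → 16 + -7 = 9. Stack: [9]
LOAD_FAST a → push 5. Stack: [9, 5]
LOAD_CONST → push 8. Stack: [9, 5, 8]
BINARY_OP + → 5 + 8 = 13. Stack: [9, 13]
BINARY_OP * → 9 * 13 = 117. Stack: [117]
STORE_FAST v → v=117. Stack: []
LOAD_FAST_LOAD_FAST b,c → push -2,-7. Stack: [-2, -7]
BINARY_OP * → -2 * -7 = 14. Stack: [14]
LOAD_FAST c → push -7. Stack: [14, -7]
BINARY_OP * → 14 * -7 = -98. Stack: [-98]
STORE_FAST v → v=-98. Stack: []
LOAD_FAST_LOAD_FAST c,v → push -7,-98. Stack: [-7, -98]
BINARY_OP * → -7 * -98 = 686. Stack: [686]
STORE_FAST t → t=686. Stack: []
LOAD_FAST t → push 686. Stack: [686]
RETURN_VALUE → return 686.

686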